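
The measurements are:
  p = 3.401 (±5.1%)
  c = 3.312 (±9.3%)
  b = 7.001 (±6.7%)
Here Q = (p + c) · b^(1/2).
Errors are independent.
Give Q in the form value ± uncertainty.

Let u = p + c = 6.713. δu = √(δp² + δc²) = √(0.0301 + 0.0949) = 0.353, so δu/u = 0.0527.
Q is then a monomial in u, b:
δQ/Q = √((δu/u)² + (½·δb/b)²) = √(0.00277 + 0.00112) = 0.0624
Q = 17.76, so δQ = 0.0624 × 17.76 = 1.11.

17.76 ± 1.11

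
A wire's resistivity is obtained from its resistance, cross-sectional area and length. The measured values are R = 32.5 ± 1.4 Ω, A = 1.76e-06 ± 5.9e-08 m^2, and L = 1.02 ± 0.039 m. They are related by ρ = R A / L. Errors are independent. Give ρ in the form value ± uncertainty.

Since ρ is a product/quotient, work with relative uncertainties:
  (1·δR/R)² = (1×0.0431)² = 0.00186;  (1·δA/A)² = (1×0.0335)² = 0.00112;  (-1·δL/L)² = (-1×0.0382)² = 0.00146
δρ/ρ = √(0.00444) = 0.0666
ρ = 5.61e-05 Ω·m, so δρ = 0.0666 × 5.61e-05 = 3.74e-06 Ω·m.

(5.61 ± 0.374) × 10^-5 Ω·m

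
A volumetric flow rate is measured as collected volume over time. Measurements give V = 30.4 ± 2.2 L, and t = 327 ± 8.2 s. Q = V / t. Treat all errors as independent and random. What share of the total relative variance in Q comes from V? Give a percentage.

89.3%

(δQ/Q)² = (1·δV/V)² + (-1·δt/t)²
  V term: (1×0.0724)² = 0.00524
  t term: (-1×0.0251)² = 0.000629
Total = 0.00587. Share from V = 0.00524/0.00587 = 0.893.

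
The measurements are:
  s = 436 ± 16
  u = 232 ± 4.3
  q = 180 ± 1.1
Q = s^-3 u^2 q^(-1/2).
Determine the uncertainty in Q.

5.62e-06

Relative error in a monomial: (δQ/Q)² = Σ (nᵢ · δxᵢ/xᵢ)².
  (-3·δs/s)² = (-3×0.0367)² = 0.0121;  (2·δu/u)² = (2×0.0185)² = 0.00137;  (−½·δq/q)² = (-0.5×0.00611)² = 9.34e-06
δQ/Q = √(0.0135) = 0.116
Q = 4.84e-05, so δQ = 0.116 × 4.84e-05 = 5.62e-06.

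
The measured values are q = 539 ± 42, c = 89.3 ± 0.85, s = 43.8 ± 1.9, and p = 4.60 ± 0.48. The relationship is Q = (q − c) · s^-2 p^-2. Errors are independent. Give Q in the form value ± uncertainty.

0.0111 ± 0.00271

Let u = q − c = 450. δu = √(δq² + δc²) = √(1760 + 0.722) = 42.0, so δu/u = 0.0934.
Q is then a monomial in u, s, p:
δQ/Q = √((δu/u)² + (-2·δs/s)² + (-2·δp/p)²) = √(0.00873 + 0.00753 + 0.0436) = 0.245
Q = 0.0111, so δQ = 0.245 × 0.0111 = 0.00271.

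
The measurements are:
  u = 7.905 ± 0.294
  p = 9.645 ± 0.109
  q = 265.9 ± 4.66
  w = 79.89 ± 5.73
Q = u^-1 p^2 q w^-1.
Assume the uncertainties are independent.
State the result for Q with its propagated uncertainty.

39.17 ± 3.36

Q is a product of powers, so relative uncertainties combine in quadrature:
  (-1·δu/u)² = (-1×0.0372)² = 0.00138;  (2·δp/p)² = (2×0.0113)² = 0.000511;  (1·δq/q)² = (1×0.0175)² = 0.000307;  (-1·δw/w)² = (-1×0.0717)² = 0.00514
δQ/Q = √(0.00735) = 0.0857
Q = 39.17, so δQ = 0.0857 × 39.17 = 3.36.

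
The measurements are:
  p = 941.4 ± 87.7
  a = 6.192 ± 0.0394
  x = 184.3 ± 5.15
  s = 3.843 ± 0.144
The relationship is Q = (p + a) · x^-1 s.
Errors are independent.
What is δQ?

2.05

Let u = p + a = 947.6. δu = √(δp² + δa²) = √(7690 + 0.00155) = 87.7, so δu/u = 0.0926.
Q is then a monomial in u, x, s:
δQ/Q = √((δu/u)² + (-1·δx/x)² + (1·δs/s)²) = √(0.00857 + 0.000781 + 0.00140) = 0.104
Q = 19.76, so δQ = 0.104 × 19.76 = 2.05.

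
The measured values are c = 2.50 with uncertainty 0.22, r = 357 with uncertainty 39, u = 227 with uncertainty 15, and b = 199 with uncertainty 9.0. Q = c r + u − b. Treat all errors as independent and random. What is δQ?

Let p = c·r = 892. δp/p = √((1·δc/c)² + (1·δr/r)²) = √(0.00774 + 0.0119) = 0.140, so δp = 125.
Q = p + u − b: δQ = √(δp² + δu² + δb²) = √(15700 + 225 + 81.0) = 126

126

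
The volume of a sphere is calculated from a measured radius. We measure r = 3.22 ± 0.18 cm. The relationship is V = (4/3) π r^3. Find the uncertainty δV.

V ∝ r^3, so δV/V = |3| · δr/r = 3 × 0.0559 = 0.168.
V = 140 cm^3, so δV = 0.168 × 140 = 23.5 cm^3.

23.5 cm^3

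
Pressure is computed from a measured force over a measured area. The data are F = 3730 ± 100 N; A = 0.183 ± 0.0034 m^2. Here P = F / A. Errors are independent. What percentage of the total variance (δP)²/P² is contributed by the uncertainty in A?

(δP/P)² = (1·δF/F)² + (-1·δA/A)²
  F term: (1×0.0268)² = 0.000719
  A term: (-1×0.0186)² = 0.000345
Total = 0.00106. Share from A = 0.000345/0.00106 = 0.324.

32.4%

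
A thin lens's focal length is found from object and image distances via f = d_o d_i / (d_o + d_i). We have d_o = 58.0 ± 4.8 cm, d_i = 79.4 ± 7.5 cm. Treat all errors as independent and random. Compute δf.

2.09 cm

∂f/∂d_o = (d_i/(d_o+d_i))² = 0.334;  ∂f/∂d_i = (d_o/(d_o+d_i))² = 0.178
δf = √((∂f/∂d_o · δd_o)² + (∂f/∂d_i · δd_i)²) = √(2.57 + 1.79) = 2.09 cm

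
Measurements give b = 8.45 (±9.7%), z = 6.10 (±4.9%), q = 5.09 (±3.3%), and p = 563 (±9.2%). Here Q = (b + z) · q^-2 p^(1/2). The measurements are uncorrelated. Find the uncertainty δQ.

1.34

Let u = b + z = 14.5. δu = √(δb² + δz²) = √(0.672 + 0.0893) = 0.872, so δu/u = 0.0600.
Q is then a monomial in u, q, p:
δQ/Q = √((δu/u)² + (-2·δq/q)² + (½·δp/p)²) = √(0.00360 + 0.00436 + 0.00212) = 0.100
Q = 13.3, so δQ = 0.100 × 13.3 = 1.34.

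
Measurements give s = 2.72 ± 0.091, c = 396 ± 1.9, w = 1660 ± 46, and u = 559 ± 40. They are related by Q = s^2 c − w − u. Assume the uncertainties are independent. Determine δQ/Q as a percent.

29.0%

Let p = s^2·c = 2930. δp/p = √((2·δs/s)² + (1·δc/c)²) = √(0.00448 + 2.3e-05) = 0.0671, so δp = 197.
Q = p − w − u: δQ = √(δp² + δw² + δu²) = √(38600 + 2120 + 1600) = 206
Q = 711, so δQ/Q = 206/711 = 0.290.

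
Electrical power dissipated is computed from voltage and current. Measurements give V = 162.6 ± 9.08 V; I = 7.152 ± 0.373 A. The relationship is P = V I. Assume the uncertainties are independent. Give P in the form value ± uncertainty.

Relative error in a monomial: (δP/P)² = Σ (nᵢ · δxᵢ/xᵢ)².
  (1·δV/V)² = (1×0.0558)² = 0.00312;  (1·δI/I)² = (1×0.0522)² = 0.00272
δP/P = √(0.00584) = 0.0764
P = 1163 W, so δP = 0.0764 × 1163 = 88.9 W.

1163 ± 88.9 W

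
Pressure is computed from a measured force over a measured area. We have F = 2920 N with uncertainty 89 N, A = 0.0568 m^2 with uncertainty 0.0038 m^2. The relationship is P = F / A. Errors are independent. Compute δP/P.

P is a product of powers, so relative uncertainties combine in quadrature:
  (1·δF/F)² = (1×0.0305)² = 0.000929;  (-1·δA/A)² = (-1×0.0669)² = 0.00448
δP/P = √(0.00540) = 0.0735

0.0735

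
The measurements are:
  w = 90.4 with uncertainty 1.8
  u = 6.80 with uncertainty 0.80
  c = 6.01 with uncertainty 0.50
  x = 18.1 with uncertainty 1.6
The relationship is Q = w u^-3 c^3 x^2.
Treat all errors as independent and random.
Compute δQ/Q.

0.467

Relative error in a monomial: (δQ/Q)² = Σ (nᵢ · δxᵢ/xᵢ)².
  (1·δw/w)² = (1×0.0199)² = 0.000396;  (-3·δu/u)² = (-3×0.118)² = 0.125;  (3·δc/c)² = (3×0.0832)² = 0.0623;  (2·δx/x)² = (2×0.0884)² = 0.0313
δQ/Q = √(0.219) = 0.467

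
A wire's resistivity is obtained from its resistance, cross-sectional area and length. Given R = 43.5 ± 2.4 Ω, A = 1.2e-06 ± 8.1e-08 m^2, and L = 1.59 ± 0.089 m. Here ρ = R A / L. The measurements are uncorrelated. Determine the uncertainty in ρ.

3.4e-06 Ω·m

Each factor contributes (exponent × relative error)² to (δρ/ρ)²:
  (1·δR/R)² = (1×0.0552)² = 0.00304;  (1·δA/A)² = (1×0.0675)² = 0.00456;  (-1·δL/L)² = (-1×0.0560)² = 0.00313
δρ/ρ = √(0.0107) = 0.104
ρ = 3.28e-05 Ω·m, so δρ = 0.104 × 3.28e-05 = 3.4e-06 Ω·m.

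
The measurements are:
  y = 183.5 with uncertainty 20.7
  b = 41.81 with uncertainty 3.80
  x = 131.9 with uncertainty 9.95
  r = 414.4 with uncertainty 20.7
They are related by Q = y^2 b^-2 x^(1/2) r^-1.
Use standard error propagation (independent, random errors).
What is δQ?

0.158

Q is a product of powers, so relative uncertainties combine in quadrature:
  (2·δy/y)² = (2×0.113)² = 0.0509;  (-2·δb/b)² = (-2×0.0909)² = 0.0330;  (½·δx/x)² = (0.5×0.0754)² = 0.00142;  (-1·δr/r)² = (-1×0.0500)² = 0.00250
δQ/Q = √(0.0879) = 0.296
Q = 0.5338, so δQ = 0.296 × 0.5338 = 0.158.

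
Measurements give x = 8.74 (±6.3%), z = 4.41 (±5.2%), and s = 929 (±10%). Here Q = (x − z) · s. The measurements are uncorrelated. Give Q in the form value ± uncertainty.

Let u = x − z = 4.33. δu = √(δx² + δz²) = √(0.303 + 0.0526) = 0.596, so δu/u = 0.138.
Q is then a monomial in u, s:
δQ/Q = √((δu/u)² + (1·δs/s)²) = √(0.0190 + 0.0100) = 0.170
Q = 4020, so δQ = 0.170 × 4020 = 685.

4020 ± 685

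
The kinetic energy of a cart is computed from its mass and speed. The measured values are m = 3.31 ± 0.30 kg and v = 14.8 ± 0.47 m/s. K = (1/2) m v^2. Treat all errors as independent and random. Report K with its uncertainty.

363 ± 40.1 J

For a monomial K ∝ m, v^2, fractional errors add in quadrature:
  (1·δm/m)² = (1×0.0906)² = 0.00821;  (2·δv/v)² = (2×0.0318)² = 0.00403
δK/K = √(0.0122) = 0.111
K = 363 J, so δK = 0.111 × 363 = 40.1 J.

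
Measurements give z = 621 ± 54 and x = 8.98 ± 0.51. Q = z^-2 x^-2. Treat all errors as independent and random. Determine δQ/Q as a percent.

Each factor contributes (exponent × relative error)² to (δQ/Q)²:
  (-2·δz/z)² = (-2×0.0870)² = 0.0302;  (-2·δx/x)² = (-2×0.0568)² = 0.0129
δQ/Q = √(0.0431) = 0.208

20.8%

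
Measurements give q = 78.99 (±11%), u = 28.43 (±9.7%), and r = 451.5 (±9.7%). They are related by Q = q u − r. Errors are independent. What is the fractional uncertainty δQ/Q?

0.185

Let p = q·u = 2246. δp/p = √((1·δq/q)² + (1·δu/u)²) = √(0.0121 + 0.00941) = 0.147, so δp = 329.
Q = p − r: δQ = √(δp² + δr²) = √(1.08e+05 + 1920) = 332
Q = 1794, so δQ/Q = 332/1794 = 0.185.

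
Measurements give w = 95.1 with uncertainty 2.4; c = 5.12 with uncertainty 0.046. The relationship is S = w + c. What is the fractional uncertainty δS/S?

0.0240

Sums and differences: (δS)² = Σ (cᵢ δxᵢ)².
  (δw)² = 5.76;  (δc)² = 0.00212
δS = √(5.76) = 2.40
S = 100, so δS/S = 2.40/100 = 0.0240.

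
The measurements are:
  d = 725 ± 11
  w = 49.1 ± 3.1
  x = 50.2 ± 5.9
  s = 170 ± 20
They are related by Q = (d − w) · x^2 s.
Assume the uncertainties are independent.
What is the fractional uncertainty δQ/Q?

Let u = d − w = 676. δu = √(δd² + δw²) = √(121 + 9.61) = 11.4, so δu/u = 0.0169.
Q is then a monomial in u, x, s:
δQ/Q = √((δu/u)² + (2·δx/x)² + (1·δs/s)²) = √(0.000286 + 0.0553 + 0.0138) = 0.263

0.263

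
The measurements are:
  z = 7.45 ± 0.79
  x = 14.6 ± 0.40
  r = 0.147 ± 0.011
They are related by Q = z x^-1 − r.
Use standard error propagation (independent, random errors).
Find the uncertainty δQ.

Let p = z·x^-1 = 0.510. δp/p = √((1·δz/z)² + (-1·δx/x)²) = √(0.0112 + 0.000751) = 0.110, so δp = 0.0559.
Q = p − r: δQ = √(δp² + δr²) = √(0.00312 + 0.000121) = 0.0570

0.0570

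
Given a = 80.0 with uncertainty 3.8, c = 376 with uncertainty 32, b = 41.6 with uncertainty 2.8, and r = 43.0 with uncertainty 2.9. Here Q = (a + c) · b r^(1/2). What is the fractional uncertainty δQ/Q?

Let u = a + c = 456. δu = √(δa² + δc²) = √(14.4 + 1020) = 32.2, so δu/u = 0.0707.
Q is then a monomial in u, b, r:
δQ/Q = √((δu/u)² + (1·δb/b)² + (½·δr/r)²) = √(0.00499 + 0.00453 + 0.00114) = 0.103

0.103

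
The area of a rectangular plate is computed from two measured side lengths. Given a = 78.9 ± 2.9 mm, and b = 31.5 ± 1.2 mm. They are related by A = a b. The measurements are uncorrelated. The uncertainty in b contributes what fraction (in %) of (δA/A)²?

51.8%

(δA/A)² = (1·δa/a)² + (1·δb/b)²
  a term: (1×0.0368)² = 0.00135
  b term: (1×0.0381)² = 0.00145
Total = 0.00280. Share from b = 0.00145/0.00280 = 0.518.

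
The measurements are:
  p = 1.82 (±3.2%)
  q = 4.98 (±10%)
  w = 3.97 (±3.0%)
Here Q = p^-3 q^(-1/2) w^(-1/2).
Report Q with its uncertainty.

Relative error in a monomial: (δQ/Q)² = Σ (nᵢ · δxᵢ/xᵢ)².
  (-3·δp/p)² = (-3×0.0320)² = 0.00922;  (−½·δq/q)² = (-0.5×0.100)² = 0.00250;  (−½·δw/w)² = (-0.5×0.0300)² = 0.000225
δQ/Q = √(0.0119) = 0.109
Q = 0.0373, so δQ = 0.109 × 0.0373 = 0.00408.

0.0373 ± 0.00408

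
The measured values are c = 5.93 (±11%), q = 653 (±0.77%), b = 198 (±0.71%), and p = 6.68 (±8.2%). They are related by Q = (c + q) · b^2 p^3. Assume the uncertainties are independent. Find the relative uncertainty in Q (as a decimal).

0.247

Let u = c + q = 659. δu = √(δc² + δq²) = √(0.425 + 25.3) = 5.07, so δu/u = 0.00769.
Q is then a monomial in u, b, p:
δQ/Q = √((δu/u)² + (2·δb/b)² + (3·δp/p)²) = √(5.92e-05 + 0.000202 + 0.0605) = 0.247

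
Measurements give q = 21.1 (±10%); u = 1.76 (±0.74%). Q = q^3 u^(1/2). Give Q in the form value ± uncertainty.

12500 ± 3740

Q is a product of powers, so relative uncertainties combine in quadrature:
  (3·δq/q)² = (3×0.100)² = 0.0900;  (½·δu/u)² = (0.5×0.00740)² = 1.37e-05
δQ/Q = √(0.0900) = 0.300
Q = 12500, so δQ = 0.300 × 12500 = 3740.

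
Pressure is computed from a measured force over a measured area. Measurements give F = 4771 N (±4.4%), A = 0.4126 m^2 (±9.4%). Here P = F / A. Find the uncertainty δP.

1200 Pa

Relative error in a monomial: (δP/P)² = Σ (nᵢ · δxᵢ/xᵢ)².
  (1·δF/F)² = (1×0.0440)² = 0.00194;  (-1·δA/A)² = (-1×0.0940)² = 0.00884
δP/P = √(0.0108) = 0.104
P = 11560 Pa, so δP = 0.104 × 11560 = 1200 Pa.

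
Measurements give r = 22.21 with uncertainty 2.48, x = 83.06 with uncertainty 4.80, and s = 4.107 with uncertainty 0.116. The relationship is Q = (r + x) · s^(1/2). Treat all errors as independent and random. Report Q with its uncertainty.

213.3 ± 11.4

Let u = r + x = 105.3. δu = √(δr² + δx²) = √(6.15 + 23.0) = 5.40, so δu/u = 0.0513.
Q is then a monomial in u, s:
δQ/Q = √((δu/u)² + (½·δs/s)²) = √(0.00263 + 0.000199) = 0.0532
Q = 213.3, so δQ = 0.0532 × 213.3 = 11.4.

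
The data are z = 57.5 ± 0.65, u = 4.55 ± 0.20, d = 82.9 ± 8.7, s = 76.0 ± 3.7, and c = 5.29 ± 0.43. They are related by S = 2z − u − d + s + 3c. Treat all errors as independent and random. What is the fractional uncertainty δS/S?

0.0807

Absolute uncertainties add in quadrature for a linear combination:
  (2·δz)² = 1.69;  (δu)² = 0.0400;  (δd)² = 75.7;  (δs)² = 13.7;  (3·δc)² = 1.66
δS = √(92.8) = 9.63
S = 119, so δS/S = 9.63/119 = 0.0807.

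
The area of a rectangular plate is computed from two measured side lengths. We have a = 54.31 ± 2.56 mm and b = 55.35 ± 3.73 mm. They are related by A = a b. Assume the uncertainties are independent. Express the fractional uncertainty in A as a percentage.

8.22%

A is a product of powers, so relative uncertainties combine in quadrature:
  (1·δa/a)² = (1×0.0471)² = 0.00222;  (1·δb/b)² = (1×0.0674)² = 0.00454
δA/A = √(0.00676) = 0.0822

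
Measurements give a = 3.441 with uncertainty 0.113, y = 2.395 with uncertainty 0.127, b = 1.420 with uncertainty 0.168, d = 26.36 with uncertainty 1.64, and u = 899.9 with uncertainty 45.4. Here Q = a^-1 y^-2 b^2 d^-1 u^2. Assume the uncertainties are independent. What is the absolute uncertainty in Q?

901

Q is a product of powers, so relative uncertainties combine in quadrature:
  (-1·δa/a)² = (-1×0.0328)² = 0.00108;  (-2·δy/y)² = (-2×0.0530)² = 0.0112;  (2·δb/b)² = (2×0.118)² = 0.0560;  (-1·δd/d)² = (-1×0.0622)² = 0.00387;  (2·δu/u)² = (2×0.0505)² = 0.0102
δQ/Q = √(0.0824) = 0.287
Q = 3139, so δQ = 0.287 × 3139 = 901.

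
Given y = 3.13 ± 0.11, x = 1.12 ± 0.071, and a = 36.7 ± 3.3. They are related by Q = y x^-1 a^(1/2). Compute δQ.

1.44

For a monomial Q ∝ y, x^-1, a^(1/2), fractional errors add in quadrature:
  (1·δy/y)² = (1×0.0351)² = 0.00124;  (-1·δx/x)² = (-1×0.0634)² = 0.00402;  (½·δa/a)² = (0.5×0.0899)² = 0.00202
δQ/Q = √(0.00728) = 0.0853
Q = 16.9, so δQ = 0.0853 × 16.9 = 1.44.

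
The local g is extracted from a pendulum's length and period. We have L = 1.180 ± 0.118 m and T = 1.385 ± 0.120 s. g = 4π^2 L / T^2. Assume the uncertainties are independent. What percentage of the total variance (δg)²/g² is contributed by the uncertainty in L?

25.0%

(δg/g)² = (1·δL/L)² + (-2·δT/T)²
  L term: (1×0.100)² = 0.0100
  T term: (-2×0.0866)² = 0.0300
Total = 0.0400. Share from L = 0.0100/0.0400 = 0.250.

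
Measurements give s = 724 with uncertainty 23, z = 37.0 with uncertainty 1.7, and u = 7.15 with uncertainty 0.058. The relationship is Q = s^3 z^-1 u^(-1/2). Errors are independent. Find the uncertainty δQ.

Products/powers → add relative errors in quadrature, weighted by exponent:
  (3·δs/s)² = (3×0.0318)² = 0.00908;  (-1·δz/z)² = (-1×0.0459)² = 0.00211;  (−½·δu/u)² = (-0.5×0.00811)² = 1.65e-05
δQ/Q = √(0.0112) = 0.106
Q = 3.84e+06, so δQ = 0.106 × 3.84e+06 = 4.06e+05.

4.06e+05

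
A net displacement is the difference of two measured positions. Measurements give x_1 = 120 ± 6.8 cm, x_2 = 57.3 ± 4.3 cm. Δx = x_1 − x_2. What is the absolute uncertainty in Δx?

8.05 cm

For a sum/difference, combine absolute errors in quadrature:
  (δx_1)² = 46.2;  (δx_2)² = 18.5
δΔx = √(64.7) = 8.05 cm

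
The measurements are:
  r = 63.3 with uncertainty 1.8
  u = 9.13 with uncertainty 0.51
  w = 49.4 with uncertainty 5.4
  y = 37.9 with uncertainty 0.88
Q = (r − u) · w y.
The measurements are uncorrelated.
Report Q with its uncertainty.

(1.01 ± 0.119) × 10^5

Let h = r − u = 54.2. δh = √(δr² + δu²) = √(3.24 + 0.260) = 1.87, so δh/h = 0.0345.
Q is then a monomial in h, w, y:
δQ/Q = √((δh/h)² + (1·δw/w)² + (1·δy/y)²) = √(0.00119 + 0.0119 + 0.000539) = 0.117
Q = 1.01e+05, so δQ = 0.117 × 1.01e+05 = 11900.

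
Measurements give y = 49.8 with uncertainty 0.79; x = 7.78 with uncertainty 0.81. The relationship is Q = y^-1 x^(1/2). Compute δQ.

0.00305

Q is a product of powers, so relative uncertainties combine in quadrature:
  (-1·δy/y)² = (-1×0.0159)² = 0.000252;  (½·δx/x)² = (0.5×0.104)² = 0.00271
δQ/Q = √(0.00296) = 0.0544
Q = 0.0560, so δQ = 0.0544 × 0.0560 = 0.00305.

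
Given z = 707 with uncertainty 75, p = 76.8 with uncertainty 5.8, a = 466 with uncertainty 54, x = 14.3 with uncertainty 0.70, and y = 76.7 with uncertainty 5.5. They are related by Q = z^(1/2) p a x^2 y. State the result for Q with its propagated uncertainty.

Since Q is a product/quotient, work with relative uncertainties:
  (½·δz/z)² = (0.5×0.106)² = 0.00281;  (1·δp/p)² = (1×0.0755)² = 0.00570;  (1·δa/a)² = (1×0.116)² = 0.0134;  (2·δx/x)² = (2×0.0490)² = 0.00958;  (1·δy/y)² = (1×0.0717)² = 0.00514
δQ/Q = √(0.0367) = 0.191
Q = 1.49e+10, so δQ = 0.191 × 1.49e+10 = 2.86e+09.

(1.49 ± 0.286) × 10^10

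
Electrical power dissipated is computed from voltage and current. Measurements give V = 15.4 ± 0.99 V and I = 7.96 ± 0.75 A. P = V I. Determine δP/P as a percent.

11.4%

P is a product of powers, so relative uncertainties combine in quadrature:
  (1·δV/V)² = (1×0.0643)² = 0.00413;  (1·δI/I)² = (1×0.0942)² = 0.00888
δP/P = √(0.0130) = 0.114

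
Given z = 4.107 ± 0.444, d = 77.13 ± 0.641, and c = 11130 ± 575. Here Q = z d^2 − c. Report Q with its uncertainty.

Let p = z·d^2 = 24430. δp/p = √((1·δz/z)² + (2·δd/d)²) = √(0.0117 + 0.000276) = 0.109, so δp = 2670.
Q = p − c: δQ = √(δp² + δc²) = √(7.14e+06 + 3.31e+05) = 2730
Q = 13300.

13300 ± 2730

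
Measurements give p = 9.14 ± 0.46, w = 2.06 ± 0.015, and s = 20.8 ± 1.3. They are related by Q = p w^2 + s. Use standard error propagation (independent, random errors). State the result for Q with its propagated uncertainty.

59.6 ± 2.41

Let h = p·w^2 = 38.8. δh/h = √((1·δp/p)² + (2·δw/w)²) = √(0.00253 + 0.000212) = 0.0524, so δh = 2.03.
Q = h + s: δQ = √(δh² + δs²) = √(4.13 + 1.69) = 2.41
Q = 59.6.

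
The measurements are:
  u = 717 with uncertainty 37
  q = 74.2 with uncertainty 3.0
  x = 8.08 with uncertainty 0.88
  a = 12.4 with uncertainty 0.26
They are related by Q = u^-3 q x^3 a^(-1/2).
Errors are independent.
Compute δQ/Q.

Products/powers → add relative errors in quadrature, weighted by exponent:
  (-3·δu/u)² = (-3×0.0516)² = 0.0240;  (1·δq/q)² = (1×0.0404)² = 0.00163;  (3·δx/x)² = (3×0.109)² = 0.107;  (−½·δa/a)² = (-0.5×0.0210)² = 0.000110
δQ/Q = √(0.132) = 0.364

0.364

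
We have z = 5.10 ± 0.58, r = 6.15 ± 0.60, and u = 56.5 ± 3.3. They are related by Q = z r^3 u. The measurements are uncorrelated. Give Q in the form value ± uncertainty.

Each factor contributes (exponent × relative error)² to (δQ/Q)²:
  (1·δz/z)² = (1×0.114)² = 0.0129;  (3·δr/r)² = (3×0.0976)² = 0.0857;  (1·δu/u)² = (1×0.0584)² = 0.00341
δQ/Q = √(0.102) = 0.319
Q = 67000, so δQ = 0.319 × 67000 = 21400.

67000 ± 21400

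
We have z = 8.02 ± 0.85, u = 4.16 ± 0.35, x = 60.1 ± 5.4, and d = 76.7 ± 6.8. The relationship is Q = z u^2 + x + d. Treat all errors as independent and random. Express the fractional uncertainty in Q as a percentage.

10.5%

Let p = z·u^2 = 139. δp/p = √((1·δz/z)² + (2·δu/u)²) = √(0.0112 + 0.0283) = 0.199, so δp = 27.6.
Q = p + x + d: δQ = √(δp² + δx² + δd²) = √(762 + 29.2 + 46.2) = 28.9
Q = 276, so δQ/Q = 28.9/276 = 0.105.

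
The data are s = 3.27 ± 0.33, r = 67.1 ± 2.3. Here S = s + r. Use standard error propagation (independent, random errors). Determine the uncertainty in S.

For a sum/difference, combine absolute errors in quadrature:
  (δs)² = 0.109;  (δr)² = 5.29
δS = √(5.40) = 2.32

2.32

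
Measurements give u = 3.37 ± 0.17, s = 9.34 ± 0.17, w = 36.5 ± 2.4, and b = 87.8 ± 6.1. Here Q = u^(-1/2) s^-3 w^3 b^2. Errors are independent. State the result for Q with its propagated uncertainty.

Q is a product of powers, so relative uncertainties combine in quadrature:
  (−½·δu/u)² = (-0.5×0.0504)² = 0.000636;  (-3·δs/s)² = (-3×0.0182)² = 0.00298;  (3·δw/w)² = (3×0.0658)² = 0.0389;  (2·δb/b)² = (2×0.0695)² = 0.0193
δQ/Q = √(0.0618) = 0.249
Q = 2.51e+05, so δQ = 0.249 × 2.51e+05 = 62300.

(2.51 ± 0.623) × 10^5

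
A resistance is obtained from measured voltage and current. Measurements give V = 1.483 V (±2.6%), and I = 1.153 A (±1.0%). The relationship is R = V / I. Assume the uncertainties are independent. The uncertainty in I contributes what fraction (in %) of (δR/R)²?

(δR/R)² = (1·δV/V)² + (-1·δI/I)²
  V term: (1×0.0260)² = 0.000676
  I term: (-1×0.0100)² = 0.000100
Total = 0.000776. Share from I = 0.000100/0.000776 = 0.129.

12.9%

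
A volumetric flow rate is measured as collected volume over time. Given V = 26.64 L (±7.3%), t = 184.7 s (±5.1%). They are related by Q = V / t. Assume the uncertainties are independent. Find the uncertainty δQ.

0.0128 L/s

For a monomial Q ∝ V, t^-1, fractional errors add in quadrature:
  (1·δV/V)² = (1×0.0730)² = 0.00533;  (-1·δt/t)² = (-1×0.0510)² = 0.00260
δQ/Q = √(0.00793) = 0.0891
Q = 0.1442 L/s, so δQ = 0.0891 × 0.1442 = 0.0128 L/s.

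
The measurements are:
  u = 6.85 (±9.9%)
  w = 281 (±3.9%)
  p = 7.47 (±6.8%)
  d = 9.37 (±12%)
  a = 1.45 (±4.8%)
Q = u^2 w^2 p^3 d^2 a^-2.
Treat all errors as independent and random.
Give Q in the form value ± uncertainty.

(6.45 ± 2.53) × 10^10

Q is a product of powers, so relative uncertainties combine in quadrature:
  (2·δu/u)² = (2×0.0990)² = 0.0392;  (2·δw/w)² = (2×0.0390)² = 0.00608;  (3·δp/p)² = (3×0.0680)² = 0.0416;  (2·δd/d)² = (2×0.120)² = 0.0576;  (-2·δa/a)² = (-2×0.0480)² = 0.00922
δQ/Q = √(0.154) = 0.392
Q = 6.45e+10, so δQ = 0.392 × 6.45e+10 = 2.53e+10.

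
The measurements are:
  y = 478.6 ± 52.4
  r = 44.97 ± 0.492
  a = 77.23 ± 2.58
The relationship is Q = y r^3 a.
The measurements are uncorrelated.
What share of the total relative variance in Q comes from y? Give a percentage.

84.5%

(δQ/Q)² = (1·δy/y)² + (3·δr/r)² + (1·δa/a)²
  y term: (1×0.109)² = 0.0120
  r term: (3×0.0109)² = 0.00108
  a term: (1×0.0334)² = 0.00112
Total = 0.0142. Share from y = 0.0120/0.0142 = 0.845.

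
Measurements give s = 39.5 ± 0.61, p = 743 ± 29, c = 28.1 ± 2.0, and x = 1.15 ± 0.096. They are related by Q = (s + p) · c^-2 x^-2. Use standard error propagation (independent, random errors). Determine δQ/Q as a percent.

Let u = s + p = 782. δu = √(δs² + δp²) = √(0.372 + 841) = 29.0, so δu/u = 0.0371.
Q is then a monomial in u, c, x:
δQ/Q = √((δu/u)² + (-2·δc/c)² + (-2·δx/x)²) = √(0.00137 + 0.0203 + 0.0279) = 0.223

22.3%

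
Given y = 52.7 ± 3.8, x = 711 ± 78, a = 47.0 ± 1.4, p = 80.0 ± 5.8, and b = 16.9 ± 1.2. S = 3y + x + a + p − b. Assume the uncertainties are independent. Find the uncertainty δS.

79.1

S is a linear combination, so absolute uncertainties add in quadrature:
  (3·δy)² = 130;  (δx)² = 6080;  (δa)² = 1.96;  (δp)² = 33.6;  (δb)² = 1.44
δS = √(6250) = 79.1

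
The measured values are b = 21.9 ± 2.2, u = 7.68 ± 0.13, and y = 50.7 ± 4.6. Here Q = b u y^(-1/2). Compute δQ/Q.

0.112

Relative error in a monomial: (δQ/Q)² = Σ (nᵢ · δxᵢ/xᵢ)².
  (1·δb/b)² = (1×0.100)² = 0.0101;  (1·δu/u)² = (1×0.0169)² = 0.000287;  (−½·δy/y)² = (-0.5×0.0907)² = 0.00206
δQ/Q = √(0.0124) = 0.112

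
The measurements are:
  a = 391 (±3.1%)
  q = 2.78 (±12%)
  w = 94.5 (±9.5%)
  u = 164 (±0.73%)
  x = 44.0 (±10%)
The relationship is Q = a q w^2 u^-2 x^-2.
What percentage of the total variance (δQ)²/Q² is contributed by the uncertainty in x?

43.6%

(δQ/Q)² = (1·δa/a)² + (1·δq/q)² + (2·δw/w)² + (-2·δu/u)² + (-2·δx/x)²
  a term: (1×0.0310)² = 0.000961
  q term: (1×0.120)² = 0.0144
  w term: (2×0.0950)² = 0.0361
  u term: (-2×0.00730)² = 0.000213
  x term: (-2×0.100)² = 0.0400
Total = 0.0917. Share from x = 0.0400/0.0917 = 0.436.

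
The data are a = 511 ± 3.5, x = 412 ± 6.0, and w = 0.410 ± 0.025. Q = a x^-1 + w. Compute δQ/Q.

0.0194

Let p = a·x^-1 = 1.24. δp/p = √((1·δa/a)² + (-1·δx/x)²) = √(4.69e-05 + 0.000212) = 0.0161, so δp = 0.0200.
Q = p + w: δQ = √(δp² + δw²) = √(0.000398 + 0.000625) = 0.0320
Q = 1.65, so δQ/Q = 0.0320/1.65 = 0.0194.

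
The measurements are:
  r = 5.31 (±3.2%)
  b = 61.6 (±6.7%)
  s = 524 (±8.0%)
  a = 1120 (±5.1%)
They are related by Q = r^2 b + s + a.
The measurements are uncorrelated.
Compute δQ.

176

Let p = r^2·b = 1740. δp/p = √((2·δr/r)² + (1·δb/b)²) = √(0.00410 + 0.00449) = 0.0927, so δp = 161.
Q = p + s + a: δQ = √(δp² + δs² + δa²) = √(25900 + 1760 + 3260) = 176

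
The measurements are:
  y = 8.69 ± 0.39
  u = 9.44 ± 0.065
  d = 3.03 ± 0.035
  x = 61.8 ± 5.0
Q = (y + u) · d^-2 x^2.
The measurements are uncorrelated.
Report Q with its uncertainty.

7540 ± 1240

Let w = y + u = 18.1. δw = √(δy² + δu²) = √(0.152 + 0.00423) = 0.395, so δw/w = 0.0218.
Q is then a monomial in w, d, x:
δQ/Q = √((δw/w)² + (-2·δd/d)² + (2·δx/x)²) = √(0.000476 + 0.000534 + 0.0262) = 0.165
Q = 7540, so δQ = 0.165 × 7540 = 1240.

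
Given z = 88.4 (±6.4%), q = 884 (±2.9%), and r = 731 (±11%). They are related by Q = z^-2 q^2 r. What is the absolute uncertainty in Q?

13000

For a monomial Q ∝ z^-2, q^2, r, fractional errors add in quadrature:
  (-2·δz/z)² = (-2×0.0640)² = 0.0164;  (2·δq/q)² = (2×0.0290)² = 0.00336;  (1·δr/r)² = (1×0.110)² = 0.0121
δQ/Q = √(0.0318) = 0.178
Q = 73100, so δQ = 0.178 × 73100 = 13000.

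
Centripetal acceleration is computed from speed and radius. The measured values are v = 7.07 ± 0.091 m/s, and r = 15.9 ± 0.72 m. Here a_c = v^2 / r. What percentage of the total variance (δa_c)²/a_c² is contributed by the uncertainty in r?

(δa_c/a_c)² = (2·δv/v)² + (-1·δr/r)²
  v term: (2×0.0129)² = 0.000663
  r term: (-1×0.0453)² = 0.00205
Total = 0.00271. Share from r = 0.00205/0.00271 = 0.756.

75.6%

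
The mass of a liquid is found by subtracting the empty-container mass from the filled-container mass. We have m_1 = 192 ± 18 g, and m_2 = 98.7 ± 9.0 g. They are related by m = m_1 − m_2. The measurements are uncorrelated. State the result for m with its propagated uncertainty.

93.3 ± 20.1 g

Sums and differences: (δm)² = Σ (cᵢ δxᵢ)².
  (δm_1)² = 324;  (δm_2)² = 81.0
δm = √(405) = 20.1 g
m = 93.3 g.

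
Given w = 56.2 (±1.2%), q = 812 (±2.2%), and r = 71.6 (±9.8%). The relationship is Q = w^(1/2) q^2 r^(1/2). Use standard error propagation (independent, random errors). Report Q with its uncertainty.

For a monomial Q ∝ w^(1/2), q^2, r^(1/2), fractional errors add in quadrature:
  (½·δw/w)² = (0.5×0.0120)² = 3.6e-05;  (2·δq/q)² = (2×0.0220)² = 0.00194;  (½·δr/r)² = (0.5×0.0980)² = 0.00240
δQ/Q = √(0.00437) = 0.0661
Q = 4.18e+07, so δQ = 0.0661 × 4.18e+07 = 2.77e+06.

(4.18 ± 0.277) × 10^7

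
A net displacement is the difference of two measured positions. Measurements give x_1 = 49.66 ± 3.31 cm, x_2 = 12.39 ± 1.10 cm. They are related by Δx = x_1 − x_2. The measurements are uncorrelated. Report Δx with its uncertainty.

Δx is a linear combination, so absolute uncertainties add in quadrature:
  (δx_1)² = 11.0;  (δx_2)² = 1.21
δΔx = √(12.2) = 3.49 cm
Δx = 37.27 cm.

37.27 ± 3.49 cm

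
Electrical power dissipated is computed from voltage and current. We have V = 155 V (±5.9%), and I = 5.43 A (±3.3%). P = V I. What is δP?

56.9 W

Each factor contributes (exponent × relative error)² to (δP/P)²:
  (1·δV/V)² = (1×0.0590)² = 0.00348;  (1·δI/I)² = (1×0.0330)² = 0.00109
δP/P = √(0.00457) = 0.0676
P = 842 W, so δP = 0.0676 × 842 = 56.9 W.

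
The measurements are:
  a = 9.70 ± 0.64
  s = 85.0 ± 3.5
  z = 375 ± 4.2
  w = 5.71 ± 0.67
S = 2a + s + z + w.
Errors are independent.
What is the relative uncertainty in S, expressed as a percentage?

1.17%

S is a linear combination, so absolute uncertainties add in quadrature:
  (2·δa)² = 1.64;  (δs)² = 12.2;  (δz)² = 17.6;  (δw)² = 0.449
δS = √(32.0) = 5.65
S = 485, so δS/S = 5.65/485 = 0.0117.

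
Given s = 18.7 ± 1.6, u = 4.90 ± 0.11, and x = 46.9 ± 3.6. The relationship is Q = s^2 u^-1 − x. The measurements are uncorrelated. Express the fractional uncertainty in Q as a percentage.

Let p = s^2·u^-1 = 71.4. δp/p = √((2·δs/s)² + (-1·δu/u)²) = √(0.0293 + 0.000504) = 0.173, so δp = 12.3.
Q = p − x: δQ = √(δp² + δx²) = √(152 + 13.0) = 12.8
Q = 24.5, so δQ/Q = 12.8/24.5 = 0.525.

52.5%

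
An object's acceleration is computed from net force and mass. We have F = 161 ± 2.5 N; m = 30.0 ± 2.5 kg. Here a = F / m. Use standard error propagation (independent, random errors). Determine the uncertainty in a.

0.455 m/s^2

For a monomial a ∝ F, m^-1, fractional errors add in quadrature:
  (1·δF/F)² = (1×0.0155)² = 0.000241;  (-1·δm/m)² = (-1×0.0833)² = 0.00694
δa/a = √(0.00719) = 0.0848
a = 5.37 m/s^2, so δa = 0.0848 × 5.37 = 0.455 m/s^2.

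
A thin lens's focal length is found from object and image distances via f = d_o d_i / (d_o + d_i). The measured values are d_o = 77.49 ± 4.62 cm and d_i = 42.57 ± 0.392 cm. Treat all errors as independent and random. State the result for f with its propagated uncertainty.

27.48 ± 0.603 cm

∂f/∂d_o = (d_i/(d_o+d_i))² = 0.126;  ∂f/∂d_i = (d_o/(d_o+d_i))² = 0.417
δf = √((∂f/∂d_o · δd_o)² + (∂f/∂d_i · δd_i)²) = √(0.337 + 0.0267) = 0.603 cm
f = 27.48 cm.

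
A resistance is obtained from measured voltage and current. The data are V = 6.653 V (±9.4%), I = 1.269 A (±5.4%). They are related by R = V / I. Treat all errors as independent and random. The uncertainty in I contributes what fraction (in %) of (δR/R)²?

(δR/R)² = (1·δV/V)² + (-1·δI/I)²
  V term: (1×0.0940)² = 0.00884
  I term: (-1×0.0540)² = 0.00292
Total = 0.0118. Share from I = 0.00292/0.0118 = 0.248.

24.8%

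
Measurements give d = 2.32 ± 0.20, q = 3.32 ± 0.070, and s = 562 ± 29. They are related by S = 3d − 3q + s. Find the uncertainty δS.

Each term contributes (cᵢ δxᵢ)² to (δS)²:
  (3·δd)² = 0.360;  (3·δq)² = 0.0441;  (δs)² = 841
δS = √(841) = 29.0

29.0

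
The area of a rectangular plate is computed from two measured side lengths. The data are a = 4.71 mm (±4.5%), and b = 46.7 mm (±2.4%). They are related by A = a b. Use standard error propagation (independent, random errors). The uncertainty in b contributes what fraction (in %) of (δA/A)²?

(δA/A)² = (1·δa/a)² + (1·δb/b)²
  a term: (1×0.0450)² = 0.00202
  b term: (1×0.0240)² = 0.000576
Total = 0.00260. Share from b = 0.000576/0.00260 = 0.221.

22.1%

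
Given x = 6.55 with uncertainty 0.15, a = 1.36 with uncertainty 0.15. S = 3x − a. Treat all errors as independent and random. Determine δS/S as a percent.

2.59%

Absolute uncertainties add in quadrature for a linear combination:
  (3·δx)² = 0.202;  (δa)² = 0.0225
δS = √(0.225) = 0.474
S = 18.3, so δS/S = 0.474/18.3 = 0.0259.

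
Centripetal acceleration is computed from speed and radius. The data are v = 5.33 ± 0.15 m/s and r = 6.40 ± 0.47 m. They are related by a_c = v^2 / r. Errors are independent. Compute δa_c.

Since a_c is a product/quotient, work with relative uncertainties:
  (2·δv/v)² = (2×0.0281)² = 0.00317;  (-1·δr/r)² = (-1×0.0734)² = 0.00539
δa_c/a_c = √(0.00856) = 0.0925
a_c = 4.44 m/s^2, so δa_c = 0.0925 × 4.44 = 0.411 m/s^2.

0.411 m/s^2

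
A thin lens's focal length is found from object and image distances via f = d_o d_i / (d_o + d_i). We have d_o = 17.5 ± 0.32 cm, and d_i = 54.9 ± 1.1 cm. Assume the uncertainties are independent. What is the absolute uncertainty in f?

0.195 cm

∂f/∂d_o = (d_i/(d_o+d_i))² = 0.575;  ∂f/∂d_i = (d_o/(d_o+d_i))² = 0.0584
δf = √((∂f/∂d_o · δd_o)² + (∂f/∂d_i · δd_i)²) = √(0.0339 + 0.00413) = 0.195 cm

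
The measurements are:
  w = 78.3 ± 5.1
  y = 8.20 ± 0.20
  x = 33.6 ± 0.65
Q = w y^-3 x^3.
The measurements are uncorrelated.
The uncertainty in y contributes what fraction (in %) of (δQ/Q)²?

41.3%

(δQ/Q)² = (1·δw/w)² + (-3·δy/y)² + (3·δx/x)²
  w term: (1×0.0651)² = 0.00424
  y term: (-3×0.0244)² = 0.00535
  x term: (3×0.0193)² = 0.00337
Total = 0.0130. Share from y = 0.00535/0.0130 = 0.413.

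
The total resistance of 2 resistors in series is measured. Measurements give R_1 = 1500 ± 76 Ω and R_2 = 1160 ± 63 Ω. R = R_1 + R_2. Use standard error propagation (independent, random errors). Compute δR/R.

0.0371

Absolute uncertainties add in quadrature for a linear combination:
  (δR_1)² = 5780;  (δR_2)² = 3970
δR = √(9740) = 98.7 Ω
R = 2660 Ω, so δR/R = 98.7/2660 = 0.0371.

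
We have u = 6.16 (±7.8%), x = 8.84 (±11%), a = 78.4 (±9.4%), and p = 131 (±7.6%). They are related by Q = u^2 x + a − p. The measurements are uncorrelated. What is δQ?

Let w = u^2·x = 335. δw/w = √((2·δu/u)² + (1·δx/x)²) = √(0.0243 + 0.0121) = 0.191, so δw = 64.0.
Q = w + a − p: δQ = √(δw² + δa² + δp²) = √(4100 + 54.3 + 99.1) = 65.2

65.2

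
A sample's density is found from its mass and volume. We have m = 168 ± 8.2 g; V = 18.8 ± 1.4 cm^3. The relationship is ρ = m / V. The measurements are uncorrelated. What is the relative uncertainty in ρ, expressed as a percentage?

8.90%

Each factor contributes (exponent × relative error)² to (δρ/ρ)²:
  (1·δm/m)² = (1×0.0488)² = 0.00238;  (-1·δV/V)² = (-1×0.0745)² = 0.00555
δρ/ρ = √(0.00793) = 0.0890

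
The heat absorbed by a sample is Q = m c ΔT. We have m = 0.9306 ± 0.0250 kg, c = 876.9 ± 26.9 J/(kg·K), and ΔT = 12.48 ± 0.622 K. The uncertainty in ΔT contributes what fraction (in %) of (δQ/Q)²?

59.9%

(δQ/Q)² = (1·δm/m)² + (1·δc/c)² + (1·δΔT/ΔT)²
  m term: (1×0.0269)² = 0.000722
  c term: (1×0.0307)² = 0.000941
  ΔT term: (1×0.0498)² = 0.00248
Total = 0.00415. Share from ΔT = 0.00248/0.00415 = 0.599.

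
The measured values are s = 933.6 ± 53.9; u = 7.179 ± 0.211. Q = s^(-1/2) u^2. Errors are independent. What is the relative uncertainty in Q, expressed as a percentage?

Relative error in a monomial: (δQ/Q)² = Σ (nᵢ · δxᵢ/xᵢ)².
  (−½·δs/s)² = (-0.5×0.0577)² = 0.000833;  (2·δu/u)² = (2×0.0294)² = 0.00346
δQ/Q = √(0.00429) = 0.0655

6.55%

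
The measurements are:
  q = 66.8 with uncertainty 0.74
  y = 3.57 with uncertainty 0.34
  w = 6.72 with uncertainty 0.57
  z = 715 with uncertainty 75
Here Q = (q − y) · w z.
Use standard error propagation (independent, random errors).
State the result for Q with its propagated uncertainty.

(3.04 ± 0.412) × 10^5

Let u = q − y = 63.2. δu = √(δq² + δy²) = √(0.548 + 0.116) = 0.814, so δu/u = 0.0129.
Q is then a monomial in u, w, z:
δQ/Q = √((δu/u)² + (1·δw/w)² + (1·δz/z)²) = √(0.000166 + 0.00719 + 0.0110) = 0.136
Q = 3.04e+05, so δQ = 0.136 × 3.04e+05 = 41200.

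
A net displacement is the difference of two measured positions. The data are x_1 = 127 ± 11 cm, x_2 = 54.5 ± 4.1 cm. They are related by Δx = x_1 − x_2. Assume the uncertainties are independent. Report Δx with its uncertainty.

72.5 ± 11.7 cm

For a sum/difference, combine absolute errors in quadrature:
  (δx_1)² = 121;  (δx_2)² = 16.8
δΔx = √(138) = 11.7 cm
Δx = 72.5 cm.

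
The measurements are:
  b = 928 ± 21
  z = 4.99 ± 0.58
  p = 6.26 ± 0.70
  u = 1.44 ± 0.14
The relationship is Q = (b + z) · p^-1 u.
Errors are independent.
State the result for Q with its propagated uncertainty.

215 ± 32.2

Let w = b + z = 933. δw = √(δb² + δz²) = √(441 + 0.336) = 21.0, so δw/w = 0.0225.
Q is then a monomial in w, p, u:
δQ/Q = √((δw/w)² + (-1·δp/p)² + (1·δu/u)²) = √(0.000507 + 0.0125 + 0.00945) = 0.150
Q = 215, so δQ = 0.150 × 215 = 32.2.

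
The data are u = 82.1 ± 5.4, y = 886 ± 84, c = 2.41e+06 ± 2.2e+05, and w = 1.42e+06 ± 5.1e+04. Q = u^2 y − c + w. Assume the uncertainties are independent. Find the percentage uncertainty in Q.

Let p = u^2·y = 5.97e+06. δp/p = √((2·δu/u)² + (1·δy/y)²) = √(0.0173 + 0.00899) = 0.162, so δp = 9.68e+05.
Q = p − c + w: δQ = √(δp² + δc² + δw²) = √(9.38e+11 + 4.84e+10 + 2.6e+09) = 9.94e+05
Q = 4.98e+06, so δQ/Q = 9.94e+05/4.98e+06 = 0.200.

20.0%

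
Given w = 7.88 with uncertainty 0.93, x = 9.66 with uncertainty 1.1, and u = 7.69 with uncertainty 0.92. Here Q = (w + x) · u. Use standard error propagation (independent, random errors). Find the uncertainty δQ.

Let h = w + x = 17.5. δh = √(δw² + δx²) = √(0.865 + 1.21) = 1.44, so δh/h = 0.0821.
Q is then a monomial in h, u:
δQ/Q = √((δh/h)² + (1·δu/u)²) = √(0.00674 + 0.0143) = 0.145
Q = 135, so δQ = 0.145 × 135 = 19.6.

19.6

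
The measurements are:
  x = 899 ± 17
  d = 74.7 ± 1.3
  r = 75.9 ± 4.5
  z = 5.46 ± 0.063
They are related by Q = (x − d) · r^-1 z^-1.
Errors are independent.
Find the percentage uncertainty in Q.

6.38%

Let u = x − d = 824. δu = √(δx² + δd²) = √(289 + 1.69) = 17.0, so δu/u = 0.0207.
Q is then a monomial in u, r, z:
δQ/Q = √((δu/u)² + (-1·δr/r)² + (-1·δz/z)²) = √(0.000428 + 0.00352 + 0.000133) = 0.0638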